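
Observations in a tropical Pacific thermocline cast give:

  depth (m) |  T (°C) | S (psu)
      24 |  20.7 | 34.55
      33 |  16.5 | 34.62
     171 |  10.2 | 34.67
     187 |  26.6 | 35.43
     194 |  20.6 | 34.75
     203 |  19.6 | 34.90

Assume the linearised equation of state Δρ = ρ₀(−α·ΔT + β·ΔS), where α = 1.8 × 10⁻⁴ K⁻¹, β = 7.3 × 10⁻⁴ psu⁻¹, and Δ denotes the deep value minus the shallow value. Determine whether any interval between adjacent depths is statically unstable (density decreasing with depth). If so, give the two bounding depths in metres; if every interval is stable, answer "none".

171–187 m

Evaluate Δρ/ρ₀ = −αΔT + βΔS across each adjacent pair:
  24–33 m: −αΔT+βΔS = −(1.8 × 10⁻⁴)(-4.2)+(7.3 × 10⁻⁴)(+0.07) = 8.1 × 10⁻⁴ → stable
  33–171 m: −αΔT+βΔS = −(1.8 × 10⁻⁴)(-6.3)+(7.3 × 10⁻⁴)(+0.05) = 1.2 × 10⁻³ → stable
  171–187 m: −αΔT+βΔS = −(1.8 × 10⁻⁴)(+16.4)+(7.3 × 10⁻⁴)(+0.76) = -2.4 × 10⁻³ → UNSTABLE
  187–194 m: −αΔT+βΔS = −(1.8 × 10⁻⁴)(-6.0)+(7.3 × 10⁻⁴)(-0.68) = 5.8 × 10⁻⁴ → stable
  194–203 m: −αΔT+βΔS = −(1.8 × 10⁻⁴)(-1.0)+(7.3 × 10⁻⁴)(+0.15) = 2.9 × 10⁻⁴ → stable
The 171–187 m interval has Δρ < 0: lighter water underlies denser water.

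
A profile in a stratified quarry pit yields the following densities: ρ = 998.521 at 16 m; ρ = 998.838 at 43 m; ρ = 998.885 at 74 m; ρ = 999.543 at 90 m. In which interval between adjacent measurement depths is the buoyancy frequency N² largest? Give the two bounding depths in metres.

Compute the density gradient over each adjacent pair:
  16–43 m: Δρ/Δz = 0.317/27 = 0.012 kg m⁻⁴
  43–74 m: Δρ/Δz = 0.047/31 = 1.5 × 10⁻³ kg m⁻⁴
  74–90 m: Δρ/Δz = 0.658/16 = 0.041 kg m⁻⁴
The largest gradient is in the 74–90 m interval — the pycnocline.

74–90 m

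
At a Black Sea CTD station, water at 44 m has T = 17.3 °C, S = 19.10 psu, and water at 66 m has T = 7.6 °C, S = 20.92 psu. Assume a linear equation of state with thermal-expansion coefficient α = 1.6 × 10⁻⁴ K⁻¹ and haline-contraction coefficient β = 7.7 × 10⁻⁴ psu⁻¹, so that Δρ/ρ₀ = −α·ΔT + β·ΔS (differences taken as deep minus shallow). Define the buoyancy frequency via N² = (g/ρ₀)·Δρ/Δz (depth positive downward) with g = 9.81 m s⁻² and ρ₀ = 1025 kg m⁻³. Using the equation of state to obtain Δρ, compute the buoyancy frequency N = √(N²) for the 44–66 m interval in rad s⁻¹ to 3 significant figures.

ΔT = -9.7 K, ΔS = +1.82 psu (deep − shallow).
Δρ/ρ₀ = −αΔT + βΔS = 1.552 × 10⁻³ + 1.4014 × 10⁻³ = 2.9534 × 10⁻³, so Δρ ≈ 3.027 kg m⁻³.
N² = (g/ρ₀)·Δρ/Δz = g·(Δρ/ρ₀)/Δz = 9.81 × 2.9534 × 10⁻³ / 22 = 1.3169 × 10⁻³ s⁻².
N = √(1.3169 × 10⁻³) = 0.036289 rad s⁻¹ ≈ 0.0363 rad s⁻¹.

0.0363 rad s⁻¹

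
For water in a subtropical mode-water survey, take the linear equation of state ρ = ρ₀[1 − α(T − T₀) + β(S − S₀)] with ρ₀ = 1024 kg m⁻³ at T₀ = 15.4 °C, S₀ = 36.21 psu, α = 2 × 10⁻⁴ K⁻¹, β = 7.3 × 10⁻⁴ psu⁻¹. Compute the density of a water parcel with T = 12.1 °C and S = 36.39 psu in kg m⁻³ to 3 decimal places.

T − T₀ = -3.3 K, S − S₀ = +0.18 psu.
Bracket = 1 − α·(-3.3) + β·(+0.18) = 1 + (7.914 × 10⁻⁴) = 1.0007914.
ρ = 1024 × 1.0007914 = 1024.810 kg m⁻³.

1024.810 kg m⁻³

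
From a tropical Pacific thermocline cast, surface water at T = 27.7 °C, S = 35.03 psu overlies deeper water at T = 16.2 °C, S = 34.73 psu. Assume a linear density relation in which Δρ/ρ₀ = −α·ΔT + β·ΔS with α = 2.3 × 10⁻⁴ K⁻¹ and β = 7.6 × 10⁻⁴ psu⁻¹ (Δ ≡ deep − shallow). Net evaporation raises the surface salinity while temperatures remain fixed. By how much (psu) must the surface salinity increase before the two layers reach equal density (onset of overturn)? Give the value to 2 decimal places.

Neutral buoyancy requires −α(T_deep − T_surf) + β(S_deep − S_surf′) = 0.
S_surf′ = S_deep − (α/β)·ΔT = 34.73 − (2.3 × 10⁻⁴/7.6 × 10⁻⁴)·(-11.5) = 38.2103 psu.
Increase required: 38.2103 − 35.03 = 3.1803 psu.

3.18 psu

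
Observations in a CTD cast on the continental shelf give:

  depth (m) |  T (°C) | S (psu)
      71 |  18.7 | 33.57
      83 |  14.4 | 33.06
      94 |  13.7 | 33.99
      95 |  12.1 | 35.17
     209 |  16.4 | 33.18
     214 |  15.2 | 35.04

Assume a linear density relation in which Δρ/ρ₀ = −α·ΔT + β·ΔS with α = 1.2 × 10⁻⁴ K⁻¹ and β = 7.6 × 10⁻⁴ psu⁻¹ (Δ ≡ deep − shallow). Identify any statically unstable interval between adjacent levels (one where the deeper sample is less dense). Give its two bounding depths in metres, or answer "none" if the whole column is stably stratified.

95–209 m

Evaluate Δρ/ρ₀ = −αΔT + βΔS across each adjacent pair:
  71–83 m: −αΔT+βΔS = −(1.2 × 10⁻⁴)(-4.3)+(7.6 × 10⁻⁴)(-0.51) = 1.3 × 10⁻⁴ → stable
  83–94 m: −αΔT+βΔS = −(1.2 × 10⁻⁴)(-0.7)+(7.6 × 10⁻⁴)(+0.93) = 7.9 × 10⁻⁴ → stable
  94–95 m: −αΔT+βΔS = −(1.2 × 10⁻⁴)(-1.6)+(7.6 × 10⁻⁴)(+1.18) = 1.1 × 10⁻³ → stable
  95–209 m: −αΔT+βΔS = −(1.2 × 10⁻⁴)(+4.3)+(7.6 × 10⁻⁴)(-1.99) = -2.0 × 10⁻³ → UNSTABLE
  209–214 m: −αΔT+βΔS = −(1.2 × 10⁻⁴)(-1.2)+(7.6 × 10⁻⁴)(+1.86) = 1.6 × 10⁻³ → stable
The 95–209 m interval has Δρ < 0: lighter water underlies denser water.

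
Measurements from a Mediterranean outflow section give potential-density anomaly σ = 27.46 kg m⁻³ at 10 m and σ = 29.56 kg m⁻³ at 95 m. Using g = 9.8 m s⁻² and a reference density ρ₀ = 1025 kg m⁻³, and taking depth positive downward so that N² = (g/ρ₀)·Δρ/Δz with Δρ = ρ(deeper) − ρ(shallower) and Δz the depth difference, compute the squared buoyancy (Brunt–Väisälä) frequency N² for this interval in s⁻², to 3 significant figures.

2.36 × 10⁻⁴ s⁻²

Δρ = 1029.56 − 1027.46 = 2.10 kg m⁻³ over Δz = 95 − 10 = 85 m.
N² = (9.8/1025) × (2.10/85) = 2.3621 × 10⁻⁴ s⁻² ≈ 2.36 × 10⁻⁴ s⁻².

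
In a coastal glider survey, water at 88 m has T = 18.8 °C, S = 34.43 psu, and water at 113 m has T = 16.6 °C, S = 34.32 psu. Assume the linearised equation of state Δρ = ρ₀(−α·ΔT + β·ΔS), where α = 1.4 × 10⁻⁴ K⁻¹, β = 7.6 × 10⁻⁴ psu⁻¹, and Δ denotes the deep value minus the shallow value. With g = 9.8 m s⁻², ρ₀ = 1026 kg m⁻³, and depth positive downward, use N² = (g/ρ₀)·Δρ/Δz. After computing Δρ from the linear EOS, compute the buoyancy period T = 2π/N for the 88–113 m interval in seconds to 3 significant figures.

670 s

ΔT = -2.2 K, ΔS = -0.11 psu (deep − shallow).
Δρ/ρ₀ = −αΔT + βΔS = 3.08 × 10⁻⁴ − 8.36 × 10⁻⁵ = 2.244 × 10⁻⁴, so Δρ ≈ 0.2302 kg m⁻³.
N² = (g/ρ₀)·Δρ/Δz = g·(Δρ/ρ₀)/Δz = 9.8 × 2.244 × 10⁻⁴ / 25 = 8.7965 × 10⁻⁵ s⁻².
N = √(8.7965 × 10⁻⁵) = 9.3790 × 10⁻³ rad s⁻¹ → T = 2π/N = 669.92 s ≈ 670 s.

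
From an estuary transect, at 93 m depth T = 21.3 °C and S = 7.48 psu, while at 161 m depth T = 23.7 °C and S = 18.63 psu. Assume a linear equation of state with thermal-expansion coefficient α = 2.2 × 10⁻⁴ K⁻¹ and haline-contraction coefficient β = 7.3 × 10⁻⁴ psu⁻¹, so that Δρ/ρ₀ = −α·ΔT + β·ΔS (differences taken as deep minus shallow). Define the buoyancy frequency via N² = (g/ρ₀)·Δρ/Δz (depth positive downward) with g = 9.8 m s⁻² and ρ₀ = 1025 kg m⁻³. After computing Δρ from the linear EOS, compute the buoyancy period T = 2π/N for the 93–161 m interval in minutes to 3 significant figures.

ΔT = +2.4 K, ΔS = +11.15 psu (deep − shallow).
Δρ/ρ₀ = −αΔT + βΔS = -5.28 × 10⁻⁴ + 8.1395 × 10⁻³ = 7.6115 × 10⁻³, so Δρ ≈ 7.802 kg m⁻³.
N² = (g/ρ₀)·Δρ/Δz = g·(Δρ/ρ₀)/Δz = 9.8 × 7.6115 × 10⁻³ / 68 = 1.0970 × 10⁻³ s⁻².
N = √(1.0970 × 10⁻³) = 0.033121 rad s⁻¹ → T = 2π/N = 189.70 s = 3.1617 min ≈ 3.16 min.

3.16 min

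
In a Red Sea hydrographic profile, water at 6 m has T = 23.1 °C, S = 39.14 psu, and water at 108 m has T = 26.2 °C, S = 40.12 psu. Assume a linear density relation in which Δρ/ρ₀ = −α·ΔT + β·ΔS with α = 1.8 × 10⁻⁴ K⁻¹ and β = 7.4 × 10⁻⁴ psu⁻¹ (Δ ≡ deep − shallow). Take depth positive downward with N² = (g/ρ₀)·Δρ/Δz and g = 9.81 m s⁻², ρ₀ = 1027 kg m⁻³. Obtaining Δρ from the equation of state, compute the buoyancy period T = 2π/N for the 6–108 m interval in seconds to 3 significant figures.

ΔT = +3.1 K, ΔS = +0.98 psu (deep − shallow).
Δρ/ρ₀ = −αΔT + βΔS = -5.58 × 10⁻⁴ + 7.252 × 10⁻⁴ = 1.672 × 10⁻⁴, so Δρ ≈ 0.1717 kg m⁻³.
N² = (g/ρ₀)·Δρ/Δz = g·(Δρ/ρ₀)/Δz = 9.81 × 1.672 × 10⁻⁴ / 102 = 1.6081 × 10⁻⁵ s⁻².
N = √(1.6081 × 10⁻⁵) = 4.0101 × 10⁻³ rad s⁻¹ → T = 2π/N = 1.5668 × 10³ s ≈ 1.57 × 10³ s.

1.57 × 10³ s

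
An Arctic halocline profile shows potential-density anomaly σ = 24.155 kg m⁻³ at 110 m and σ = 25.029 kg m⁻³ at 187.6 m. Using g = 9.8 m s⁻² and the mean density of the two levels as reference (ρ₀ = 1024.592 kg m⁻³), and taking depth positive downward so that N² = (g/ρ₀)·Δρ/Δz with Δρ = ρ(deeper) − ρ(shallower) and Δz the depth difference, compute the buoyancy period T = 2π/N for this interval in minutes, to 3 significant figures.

Δρ = 1025.029 − 1024.155 = 0.874 kg m⁻³ over Δz = 187.6 − 110 = 77.6 m.
N² = (9.8/1024.592) × (0.874/77.6) = 1.0773 × 10⁻⁴ s⁻².
N = √(1.0773 × 10⁻⁴) = 0.010379 rad s⁻¹, so T = 2π/N = 605.37 s = 10.089 min ≈ 10.1 min.
A positive N² confirms static stability across the interval.

10.1 min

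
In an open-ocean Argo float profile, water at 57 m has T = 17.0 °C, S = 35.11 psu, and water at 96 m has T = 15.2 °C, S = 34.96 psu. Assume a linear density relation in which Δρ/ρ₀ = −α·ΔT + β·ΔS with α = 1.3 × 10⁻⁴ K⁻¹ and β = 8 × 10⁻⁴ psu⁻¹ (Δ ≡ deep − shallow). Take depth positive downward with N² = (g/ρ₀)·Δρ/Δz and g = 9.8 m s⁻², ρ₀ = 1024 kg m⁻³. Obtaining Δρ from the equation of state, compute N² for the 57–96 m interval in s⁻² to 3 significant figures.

2.86 × 10⁻⁵ s⁻²

ΔT = -1.8 K, ΔS = -0.15 psu (deep − shallow).
Δρ/ρ₀ = −αΔT + βΔS = 2.34 × 10⁻⁴ − 1.20 × 10⁻⁴ = 1.14 × 10⁻⁴, so Δρ ≈ 0.1167 kg m⁻³.
N² = (g/ρ₀)·Δρ/Δz = g·(Δρ/ρ₀)/Δz = 9.8 × 1.14 × 10⁻⁴ / 39 = 2.8646 × 10⁻⁵ s⁻² ≈ 2.86 × 10⁻⁵ s⁻².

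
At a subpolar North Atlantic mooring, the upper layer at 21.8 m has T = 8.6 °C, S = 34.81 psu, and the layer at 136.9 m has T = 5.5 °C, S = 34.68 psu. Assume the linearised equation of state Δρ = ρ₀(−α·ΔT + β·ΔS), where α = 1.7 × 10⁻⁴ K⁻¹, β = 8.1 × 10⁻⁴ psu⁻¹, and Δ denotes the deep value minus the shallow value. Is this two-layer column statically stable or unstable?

stable

ΔT = 5.5 − 8.6 = -3.1 K and ΔS = 34.68 − 34.81 = -0.13 psu (deep − shallow).
−αΔT = 5.27 × 10⁻⁴; βΔS = -1.053 × 10⁻⁴; sum Δρ/ρ₀ = 4.217 × 10⁻⁴.
Δρ/ρ₀ > 0, so Δρ > 0: deeper water is denser → statically stable.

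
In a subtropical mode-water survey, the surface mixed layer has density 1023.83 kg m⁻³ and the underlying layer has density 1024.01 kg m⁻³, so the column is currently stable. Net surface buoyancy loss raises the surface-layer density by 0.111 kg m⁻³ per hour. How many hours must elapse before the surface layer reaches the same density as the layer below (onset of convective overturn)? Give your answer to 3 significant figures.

Density deficit of the surface layer: 1024.01 − 1023.83 = 0.18 kg m⁻³.
Required change = 0.18 / 0.111 = 1.62 hours.

1.62 hours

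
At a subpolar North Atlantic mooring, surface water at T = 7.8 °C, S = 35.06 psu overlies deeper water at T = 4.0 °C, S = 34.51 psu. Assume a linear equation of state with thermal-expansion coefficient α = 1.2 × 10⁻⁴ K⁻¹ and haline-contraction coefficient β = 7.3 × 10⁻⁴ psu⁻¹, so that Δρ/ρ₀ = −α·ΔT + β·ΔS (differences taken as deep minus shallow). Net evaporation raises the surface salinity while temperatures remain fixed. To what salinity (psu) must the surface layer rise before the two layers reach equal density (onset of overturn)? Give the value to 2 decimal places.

35.13 psu

Neutral buoyancy requires −α(T_deep − T_surf) + β(S_deep − S_surf′) = 0.
S_surf′ = S_deep − (α/β)·ΔT = 34.51 − (1.2 × 10⁻⁴/7.3 × 10⁻⁴)·(-3.8) = 35.1347 psu.
Increase required: 35.1347 − 35.06 = 0.0747 psu.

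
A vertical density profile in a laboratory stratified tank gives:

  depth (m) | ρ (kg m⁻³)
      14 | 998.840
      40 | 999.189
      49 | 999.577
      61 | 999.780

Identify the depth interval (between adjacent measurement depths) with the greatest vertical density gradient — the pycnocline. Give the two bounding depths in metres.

40–49 m

Compute the density gradient over each adjacent pair:
  14–40 m: Δρ/Δz = 0.349/26 = 0.013 kg m⁻⁴
  40–49 m: Δρ/Δz = 0.388/9 = 0.043 kg m⁻⁴
  49–61 m: Δρ/Δz = 0.203/12 = 0.017 kg m⁻⁴
The largest gradient is in the 40–49 m interval — the pycnocline.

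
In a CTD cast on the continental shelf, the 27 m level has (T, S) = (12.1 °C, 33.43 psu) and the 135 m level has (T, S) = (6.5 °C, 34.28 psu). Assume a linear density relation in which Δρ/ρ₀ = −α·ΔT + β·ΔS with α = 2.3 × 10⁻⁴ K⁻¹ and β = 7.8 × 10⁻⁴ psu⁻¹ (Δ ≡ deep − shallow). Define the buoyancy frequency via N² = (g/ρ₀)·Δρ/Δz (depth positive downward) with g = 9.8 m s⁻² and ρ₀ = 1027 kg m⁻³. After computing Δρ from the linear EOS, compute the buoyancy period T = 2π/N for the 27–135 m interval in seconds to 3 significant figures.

ΔT = -5.6 K, ΔS = +0.85 psu (deep − shallow).
Δρ/ρ₀ = −αΔT + βΔS = 1.288 × 10⁻³ + 6.63 × 10⁻⁴ = 1.951 × 10⁻³, so Δρ ≈ 2.004 kg m⁻³.
N² = (g/ρ₀)·Δρ/Δz = g·(Δρ/ρ₀)/Δz = 9.8 × 1.951 × 10⁻³ / 108 = 1.7704 × 10⁻⁴ s⁻².
N = √(1.7704 × 10⁻⁴) = 0.013306 rad s⁻¹ → T = 2π/N = 472.21 s ≈ 472 s.

472 s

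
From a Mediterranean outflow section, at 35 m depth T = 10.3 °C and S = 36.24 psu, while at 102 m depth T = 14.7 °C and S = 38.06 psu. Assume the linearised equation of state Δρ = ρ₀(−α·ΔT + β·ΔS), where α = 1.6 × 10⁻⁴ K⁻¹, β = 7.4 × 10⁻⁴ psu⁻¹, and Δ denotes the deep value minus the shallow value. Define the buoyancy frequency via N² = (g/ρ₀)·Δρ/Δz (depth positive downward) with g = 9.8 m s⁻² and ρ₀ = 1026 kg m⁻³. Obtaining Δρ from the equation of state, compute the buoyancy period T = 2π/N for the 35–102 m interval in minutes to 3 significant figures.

10.8 min

ΔT = +4.4 K, ΔS = +1.82 psu (deep − shallow).
Δρ/ρ₀ = −αΔT + βΔS = -7.04 × 10⁻⁴ + 1.3468 × 10⁻³ = 6.428 × 10⁻⁴, so Δρ ≈ 0.6595 kg m⁻³.
N² = (g/ρ₀)·Δρ/Δz = g·(Δρ/ρ₀)/Δz = 9.8 × 6.428 × 10⁻⁴ / 67 = 9.4021 × 10⁻⁵ s⁻².
N = √(9.4021 × 10⁻⁵) = 9.6964 × 10⁻³ rad s⁻¹ → T = 2π/N = 647.99 s = 10.800 min ≈ 10.8 min.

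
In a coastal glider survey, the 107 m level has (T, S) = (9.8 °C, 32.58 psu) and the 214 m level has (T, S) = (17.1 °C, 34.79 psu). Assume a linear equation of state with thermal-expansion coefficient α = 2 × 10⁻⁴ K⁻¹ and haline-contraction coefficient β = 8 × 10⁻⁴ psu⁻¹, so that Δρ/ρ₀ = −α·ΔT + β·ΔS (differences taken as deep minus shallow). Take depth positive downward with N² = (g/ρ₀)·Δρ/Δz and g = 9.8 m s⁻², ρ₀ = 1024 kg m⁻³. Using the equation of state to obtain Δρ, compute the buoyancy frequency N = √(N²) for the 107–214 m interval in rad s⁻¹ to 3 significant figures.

ΔT = +7.3 K, ΔS = +2.21 psu (deep − shallow).
Δρ/ρ₀ = −αΔT + βΔS = -1.46 × 10⁻³ + 1.768 × 10⁻³ = 3.08 × 10⁻⁴, so Δρ ≈ 0.3154 kg m⁻³.
N² = (g/ρ₀)·Δρ/Δz = g·(Δρ/ρ₀)/Δz = 9.8 × 3.08 × 10⁻⁴ / 107 = 2.8209 × 10⁻⁵ s⁻².
N = √(2.8209 × 10⁻⁵) = 5.3112 × 10⁻³ rad s⁻¹ ≈ 5.31 × 10⁻³ rad s⁻¹.

5.31 × 10⁻³ rad s⁻¹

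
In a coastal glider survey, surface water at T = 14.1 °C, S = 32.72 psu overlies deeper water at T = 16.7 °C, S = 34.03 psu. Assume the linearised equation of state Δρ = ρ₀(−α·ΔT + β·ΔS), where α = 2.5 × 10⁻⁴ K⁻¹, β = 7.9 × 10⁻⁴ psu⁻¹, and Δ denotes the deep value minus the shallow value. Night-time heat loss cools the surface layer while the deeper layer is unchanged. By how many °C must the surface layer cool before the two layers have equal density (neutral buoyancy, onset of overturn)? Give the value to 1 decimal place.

Neutral buoyancy requires Δρ = 0, i.e. −α(T_deep − T_surf′) + β(S_deep − S_surf) = 0.
T_surf′ = T_deep − (β/α)·ΔS = 16.7 − (7.9 × 10⁻⁴/2.5 × 10⁻⁴)·(+1.31) = 12.560 °C.
Cooling required: 14.1 − (12.560) = 1.540 °C.

1.5 °C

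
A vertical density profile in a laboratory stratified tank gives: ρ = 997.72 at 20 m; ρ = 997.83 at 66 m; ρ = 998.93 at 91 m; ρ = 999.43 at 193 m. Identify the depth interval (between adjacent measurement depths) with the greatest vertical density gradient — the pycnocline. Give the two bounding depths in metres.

66–91 m

Compute the density gradient over each adjacent pair:
  20–66 m: Δρ/Δz = 0.11/46 = 2.4 × 10⁻³ kg m⁻⁴
  66–91 m: Δρ/Δz = 1.10/25 = 0.044 kg m⁻⁴
  91–193 m: Δρ/Δz = 0.50/102 = 4.9 × 10⁻³ kg m⁻⁴
The largest gradient is in the 66–91 m interval — the pycnocline.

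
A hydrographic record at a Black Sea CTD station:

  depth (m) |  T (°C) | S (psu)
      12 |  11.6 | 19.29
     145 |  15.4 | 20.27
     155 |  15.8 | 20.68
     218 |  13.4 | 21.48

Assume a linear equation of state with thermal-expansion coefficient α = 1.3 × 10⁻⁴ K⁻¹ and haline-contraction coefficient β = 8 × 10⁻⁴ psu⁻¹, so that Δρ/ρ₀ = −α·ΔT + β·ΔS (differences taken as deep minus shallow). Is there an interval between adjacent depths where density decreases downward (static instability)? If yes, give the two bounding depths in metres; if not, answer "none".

none

Evaluate Δρ/ρ₀ = −αΔT + βΔS across each adjacent pair:
  12–145 m: −αΔT+βΔS = −(1.3 × 10⁻⁴)(+3.8)+(8 × 10⁻⁴)(+0.98) = 2.9 × 10⁻⁴ → stable
  145–155 m: −αΔT+βΔS = −(1.3 × 10⁻⁴)(+0.4)+(8 × 10⁻⁴)(+0.41) = 2.8 × 10⁻⁴ → stable
  155–218 m: −αΔT+βΔS = −(1.3 × 10⁻⁴)(-2.4)+(8 × 10⁻⁴)(+0.80) = 9.5 × 10⁻⁴ → stable
Every interval has Δρ > 0: the column is stably stratified throughout.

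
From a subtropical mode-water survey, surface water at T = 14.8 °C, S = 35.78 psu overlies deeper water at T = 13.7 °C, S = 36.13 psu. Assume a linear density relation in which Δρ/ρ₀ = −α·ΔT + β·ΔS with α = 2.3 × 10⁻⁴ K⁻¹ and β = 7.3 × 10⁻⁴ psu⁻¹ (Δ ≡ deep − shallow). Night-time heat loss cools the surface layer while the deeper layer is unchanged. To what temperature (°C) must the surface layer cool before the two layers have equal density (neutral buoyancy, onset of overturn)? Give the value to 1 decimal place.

Neutral buoyancy requires Δρ = 0, i.e. −α(T_deep − T_surf′) + β(S_deep − S_surf) = 0.
T_surf′ = T_deep − (β/α)·ΔS = 13.7 − (7.3 × 10⁻⁴/2.3 × 10⁻⁴)·(+0.35) = 12.589 °C.
Cooling required: 14.8 − (12.589) = 2.211 °C.

12.6 °C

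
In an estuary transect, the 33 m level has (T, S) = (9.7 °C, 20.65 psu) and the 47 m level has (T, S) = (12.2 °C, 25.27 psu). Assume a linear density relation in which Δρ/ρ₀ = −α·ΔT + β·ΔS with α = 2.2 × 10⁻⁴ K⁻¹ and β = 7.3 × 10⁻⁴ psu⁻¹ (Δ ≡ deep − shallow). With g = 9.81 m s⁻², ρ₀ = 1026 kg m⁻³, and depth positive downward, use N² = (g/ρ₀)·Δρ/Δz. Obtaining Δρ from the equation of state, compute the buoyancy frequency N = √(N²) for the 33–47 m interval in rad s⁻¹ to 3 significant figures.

0.0445 rad s⁻¹

ΔT = +2.5 K, ΔS = +4.62 psu (deep − shallow).
Δρ/ρ₀ = −αΔT + βΔS = -5.50 × 10⁻⁴ + 3.3726 × 10⁻³ = 2.8226 × 10⁻³, so Δρ ≈ 2.896 kg m⁻³.
N² = (g/ρ₀)·Δρ/Δz = g·(Δρ/ρ₀)/Δz = 9.81 × 2.8226 × 10⁻³ / 14 = 1.9778 × 10⁻³ s⁻².
N = √(1.9778 × 10⁻³) = 0.044472 rad s⁻¹ ≈ 0.0445 rad s⁻¹.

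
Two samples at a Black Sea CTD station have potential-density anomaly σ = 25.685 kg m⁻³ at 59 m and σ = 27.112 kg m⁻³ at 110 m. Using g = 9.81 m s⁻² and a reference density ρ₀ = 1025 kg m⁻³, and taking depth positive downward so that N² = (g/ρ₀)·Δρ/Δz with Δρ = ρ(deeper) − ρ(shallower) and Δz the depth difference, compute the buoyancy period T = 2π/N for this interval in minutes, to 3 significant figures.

Δρ = 1027.112 − 1025.685 = 1.427 kg m⁻³ over Δz = 110 − 59 = 51 m.
N² = (9.81/1025) × (1.427/51) = 2.6779 × 10⁻⁴ s⁻².
N = √(2.6779 × 10⁻⁴) = 0.016364 rad s⁻¹, so T = 2π/N = 383.96 s = 6.3993 min ≈ 6.40 min.

6.40 min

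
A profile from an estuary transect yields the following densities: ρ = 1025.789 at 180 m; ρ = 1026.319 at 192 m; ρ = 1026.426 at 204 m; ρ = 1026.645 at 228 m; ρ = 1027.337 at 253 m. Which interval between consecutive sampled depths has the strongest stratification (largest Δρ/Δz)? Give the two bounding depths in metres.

180–192 m

Compute the density gradient over each adjacent pair:
  180–192 m: Δρ/Δz = 0.530/12 = 0.044 kg m⁻⁴
  192–204 m: Δρ/Δz = 0.107/12 = 8.9 × 10⁻³ kg m⁻⁴
  204–228 m: Δρ/Δz = 0.219/24 = 9.1 × 10⁻³ kg m⁻⁴
  228–253 m: Δρ/Δz = 0.692/25 = 0.028 kg m⁻⁴
The largest gradient is in the 180–192 m interval — the pycnocline.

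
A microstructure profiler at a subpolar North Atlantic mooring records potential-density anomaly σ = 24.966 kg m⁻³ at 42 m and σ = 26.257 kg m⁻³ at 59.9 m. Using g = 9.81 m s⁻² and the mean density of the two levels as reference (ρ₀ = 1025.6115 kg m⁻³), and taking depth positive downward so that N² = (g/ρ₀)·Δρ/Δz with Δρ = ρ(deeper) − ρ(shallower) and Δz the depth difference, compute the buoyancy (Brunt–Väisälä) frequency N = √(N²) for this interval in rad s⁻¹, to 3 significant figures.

Δρ = 1026.257 − 1024.966 = 1.291 kg m⁻³ over Δz = 59.9 − 42 = 17.9 m.
N² = (9.81/1025.6115) × (1.291/17.9) = 6.8986 × 10⁻⁴ s⁻².
N = √(6.8986 × 10⁻⁴) = 0.026265 rad s⁻¹ ≈ 0.0263 rad s⁻¹.

0.0263 rad s⁻¹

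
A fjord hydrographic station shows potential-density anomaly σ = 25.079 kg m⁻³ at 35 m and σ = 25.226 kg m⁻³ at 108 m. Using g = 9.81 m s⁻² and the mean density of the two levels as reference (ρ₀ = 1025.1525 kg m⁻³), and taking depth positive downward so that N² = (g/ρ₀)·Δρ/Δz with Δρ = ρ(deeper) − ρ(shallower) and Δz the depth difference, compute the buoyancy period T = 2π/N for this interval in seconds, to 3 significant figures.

1.43 × 10³ s

Δρ = 1025.226 − 1025.079 = 0.147 kg m⁻³ over Δz = 108 − 35 = 73 m.
N² = (9.81/1025.1525) × (0.147/73) = 1.9270 × 10⁻⁵ s⁻².
N = √(1.9270 × 10⁻⁵) = 4.3898 × 10⁻³ rad s⁻¹, so T = 2π/N = 1.4313 × 10³ s ≈ 1.43 × 10³ s.
A positive N² confirms static stability across the interval.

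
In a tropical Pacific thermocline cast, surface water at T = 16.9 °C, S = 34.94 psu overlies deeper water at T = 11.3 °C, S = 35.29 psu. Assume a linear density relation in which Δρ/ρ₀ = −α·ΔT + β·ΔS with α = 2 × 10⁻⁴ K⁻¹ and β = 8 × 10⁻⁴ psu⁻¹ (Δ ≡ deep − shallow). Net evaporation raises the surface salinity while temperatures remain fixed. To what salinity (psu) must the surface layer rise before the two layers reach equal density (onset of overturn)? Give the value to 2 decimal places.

Neutral buoyancy requires −α(T_deep − T_surf) + β(S_deep − S_surf′) = 0.
S_surf′ = S_deep − (α/β)·ΔT = 35.29 − (2 × 10⁻⁴/8 × 10⁻⁴)·(-5.6) = 36.6900 psu.
Increase required: 36.6900 − 34.94 = 1.7500 psu.

36.69 psu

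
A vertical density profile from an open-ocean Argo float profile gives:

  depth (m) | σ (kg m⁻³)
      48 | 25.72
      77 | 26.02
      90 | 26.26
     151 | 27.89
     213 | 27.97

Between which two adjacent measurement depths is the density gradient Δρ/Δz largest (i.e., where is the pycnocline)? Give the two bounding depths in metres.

Compute the density gradient over each adjacent pair:
  48–77 m: Δρ/Δz = 0.30/29 = 0.010 kg m⁻⁴
  77–90 m: Δρ/Δz = 0.24/13 = 0.018 kg m⁻⁴
  90–151 m: Δρ/Δz = 1.63/61 = 0.027 kg m⁻⁴
  151–213 m: Δρ/Δz = 0.08/62 = 1.3 × 10⁻³ kg m⁻⁴
The largest gradient is in the 90–151 m interval — the pycnocline.

90–151 m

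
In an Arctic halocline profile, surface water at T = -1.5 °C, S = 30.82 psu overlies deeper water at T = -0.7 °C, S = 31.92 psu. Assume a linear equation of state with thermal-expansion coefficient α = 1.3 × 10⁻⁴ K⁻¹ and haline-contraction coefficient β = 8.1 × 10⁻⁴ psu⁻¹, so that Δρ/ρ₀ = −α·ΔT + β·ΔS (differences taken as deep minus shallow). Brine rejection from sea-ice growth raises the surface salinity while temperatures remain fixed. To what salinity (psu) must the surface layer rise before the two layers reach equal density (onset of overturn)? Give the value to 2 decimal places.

31.79 psu

Neutral buoyancy requires −α(T_deep − T_surf) + β(S_deep − S_surf′) = 0.
S_surf′ = S_deep − (α/β)·ΔT = 31.92 − (1.3 × 10⁻⁴/8.1 × 10⁻⁴)·(+0.8) = 31.7916 psu.
Increase required: 31.7916 − 30.82 = 0.9716 psu.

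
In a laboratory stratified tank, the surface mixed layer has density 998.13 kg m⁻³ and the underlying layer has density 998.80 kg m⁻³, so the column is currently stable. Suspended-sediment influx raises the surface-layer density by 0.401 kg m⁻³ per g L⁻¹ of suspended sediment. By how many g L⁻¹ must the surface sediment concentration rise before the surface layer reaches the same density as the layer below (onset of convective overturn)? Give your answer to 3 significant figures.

1.67 g L⁻¹

Density deficit of the surface layer: 998.80 − 998.13 = 0.67 kg m⁻³.
Required change = 0.67 / 0.401 = 1.67 g L⁻¹.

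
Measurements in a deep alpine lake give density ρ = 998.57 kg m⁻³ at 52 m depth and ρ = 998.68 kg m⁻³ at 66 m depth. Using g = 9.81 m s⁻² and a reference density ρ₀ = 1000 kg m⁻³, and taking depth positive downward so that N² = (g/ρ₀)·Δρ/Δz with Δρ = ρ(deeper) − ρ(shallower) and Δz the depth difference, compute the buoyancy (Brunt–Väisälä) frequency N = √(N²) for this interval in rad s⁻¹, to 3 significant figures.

8.78 × 10⁻³ rad s⁻¹

Δρ = 998.68 − 998.57 = 0.11 kg m⁻³ over Δz = 66 − 52 = 14 m.
N² = (9.81/1000) × (0.11/14) = 7.7079 × 10⁻⁵ s⁻².
N = √(7.7079 × 10⁻⁵) = 8.7795 × 10⁻³ rad s⁻¹ ≈ 8.78 × 10⁻³ rad s⁻¹.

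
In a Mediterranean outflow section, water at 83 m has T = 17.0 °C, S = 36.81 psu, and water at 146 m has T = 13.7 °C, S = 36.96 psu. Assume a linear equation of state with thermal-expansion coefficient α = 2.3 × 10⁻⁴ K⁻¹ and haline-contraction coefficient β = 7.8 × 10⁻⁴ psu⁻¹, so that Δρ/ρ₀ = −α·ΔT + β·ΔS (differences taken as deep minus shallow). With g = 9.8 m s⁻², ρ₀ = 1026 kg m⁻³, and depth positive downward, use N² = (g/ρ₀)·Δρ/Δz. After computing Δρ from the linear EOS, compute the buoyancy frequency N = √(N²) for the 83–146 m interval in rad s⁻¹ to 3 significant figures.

0.0117 rad s⁻¹

ΔT = -3.3 K, ΔS = +0.15 psu (deep − shallow).
Δρ/ρ₀ = −αΔT + βΔS = 7.59 × 10⁻⁴ + 1.17 × 10⁻⁴ = 8.76 × 10⁻⁴, so Δρ ≈ 0.8988 kg m⁻³.
N² = (g/ρ₀)·Δρ/Δz = g·(Δρ/ρ₀)/Δz = 9.8 × 8.76 × 10⁻⁴ / 63 = 1.3627 × 10⁻⁴ s⁻².
N = √(1.3627 × 10⁻⁴) = 0.011673 rad s⁻¹ ≈ 0.0117 rad s⁻¹.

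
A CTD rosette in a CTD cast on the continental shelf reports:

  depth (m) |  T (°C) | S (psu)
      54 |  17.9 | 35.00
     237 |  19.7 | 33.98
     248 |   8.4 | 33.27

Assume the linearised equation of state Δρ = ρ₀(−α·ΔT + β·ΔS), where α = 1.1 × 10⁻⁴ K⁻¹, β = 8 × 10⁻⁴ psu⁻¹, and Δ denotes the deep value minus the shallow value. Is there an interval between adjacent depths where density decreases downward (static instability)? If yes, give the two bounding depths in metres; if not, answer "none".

54–237 m

Evaluate Δρ/ρ₀ = −αΔT + βΔS across each adjacent pair:
  54–237 m: −αΔT+βΔS = −(1.1 × 10⁻⁴)(+1.8)+(8 × 10⁻⁴)(-1.02) = -1.0 × 10⁻³ → UNSTABLE
  237–248 m: −αΔT+βΔS = −(1.1 × 10⁻⁴)(-11.3)+(8 × 10⁻⁴)(-0.71) = 6.8 × 10⁻⁴ → stable
The 54–237 m interval has Δρ < 0: lighter water underlies denser water.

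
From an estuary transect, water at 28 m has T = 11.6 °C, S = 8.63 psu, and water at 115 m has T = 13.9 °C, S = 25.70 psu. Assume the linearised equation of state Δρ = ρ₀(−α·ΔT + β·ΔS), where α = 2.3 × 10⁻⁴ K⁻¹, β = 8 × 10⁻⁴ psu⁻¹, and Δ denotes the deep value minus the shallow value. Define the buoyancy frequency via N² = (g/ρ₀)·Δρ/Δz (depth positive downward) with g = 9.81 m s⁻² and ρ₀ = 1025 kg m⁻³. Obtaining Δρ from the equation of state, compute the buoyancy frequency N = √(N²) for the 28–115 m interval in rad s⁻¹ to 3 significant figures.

ΔT = +2.3 K, ΔS = +17.07 psu (deep − shallow).
Δρ/ρ₀ = −αΔT + βΔS = -5.29 × 10⁻⁴ + 0.013656 = 0.013127, so Δρ ≈ 13.46 kg m⁻³.
N² = (g/ρ₀)·Δρ/Δz = g·(Δρ/ρ₀)/Δz = 9.81 × 0.013127 / 87 = 1.4802 × 10⁻³ s⁻².
N = √(1.4802 × 10⁻³) = 0.038473 rad s⁻¹ ≈ 0.0385 rad s⁻¹.

0.0385 rad s⁻¹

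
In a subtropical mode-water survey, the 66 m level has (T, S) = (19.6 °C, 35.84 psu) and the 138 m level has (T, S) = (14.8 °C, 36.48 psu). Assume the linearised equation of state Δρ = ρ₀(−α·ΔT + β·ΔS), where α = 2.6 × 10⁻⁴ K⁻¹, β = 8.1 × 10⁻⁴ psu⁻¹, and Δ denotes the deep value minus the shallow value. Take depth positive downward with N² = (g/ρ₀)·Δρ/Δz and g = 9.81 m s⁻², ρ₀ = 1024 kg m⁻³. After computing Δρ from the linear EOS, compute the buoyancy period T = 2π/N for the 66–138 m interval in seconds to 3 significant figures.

ΔT = -4.8 K, ΔS = +0.64 psu (deep − shallow).
Δρ/ρ₀ = −αΔT + βΔS = 1.248 × 10⁻³ + 5.184 × 10⁻⁴ = 1.7664 × 10⁻³, so Δρ ≈ 1.809 kg m⁻³.
N² = (g/ρ₀)·Δρ/Δz = g·(Δρ/ρ₀)/Δz = 9.81 × 1.7664 × 10⁻³ / 72 = 2.4067 × 10⁻⁴ s⁻².
N = √(2.4067 × 10⁻⁴) = 0.015514 rad s⁻¹ → T = 2π/N = 405.00 s ≈ 405 s.

405 s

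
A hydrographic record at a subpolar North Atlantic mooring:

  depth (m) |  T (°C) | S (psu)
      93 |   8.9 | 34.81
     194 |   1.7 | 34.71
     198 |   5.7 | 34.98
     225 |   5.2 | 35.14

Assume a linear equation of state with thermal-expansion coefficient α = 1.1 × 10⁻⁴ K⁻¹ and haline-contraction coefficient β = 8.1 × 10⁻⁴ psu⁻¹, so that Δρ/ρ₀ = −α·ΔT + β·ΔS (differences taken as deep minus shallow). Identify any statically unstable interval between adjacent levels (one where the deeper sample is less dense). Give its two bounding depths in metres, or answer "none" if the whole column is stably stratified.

Evaluate Δρ/ρ₀ = −αΔT + βΔS across each adjacent pair:
  93–194 m: −αΔT+βΔS = −(1.1 × 10⁻⁴)(-7.2)+(8.1 × 10⁻⁴)(-0.10) = 7.1 × 10⁻⁴ → stable
  194–198 m: −αΔT+βΔS = −(1.1 × 10⁻⁴)(+4.0)+(8.1 × 10⁻⁴)(+0.27) = -2.2 × 10⁻⁴ → UNSTABLE
  198–225 m: −αΔT+βΔS = −(1.1 × 10⁻⁴)(-0.5)+(8.1 × 10⁻⁴)(+0.16) = 1.8 × 10⁻⁴ → stable
The 194–198 m interval has Δρ < 0: lighter water underlies denser water.

194–198 m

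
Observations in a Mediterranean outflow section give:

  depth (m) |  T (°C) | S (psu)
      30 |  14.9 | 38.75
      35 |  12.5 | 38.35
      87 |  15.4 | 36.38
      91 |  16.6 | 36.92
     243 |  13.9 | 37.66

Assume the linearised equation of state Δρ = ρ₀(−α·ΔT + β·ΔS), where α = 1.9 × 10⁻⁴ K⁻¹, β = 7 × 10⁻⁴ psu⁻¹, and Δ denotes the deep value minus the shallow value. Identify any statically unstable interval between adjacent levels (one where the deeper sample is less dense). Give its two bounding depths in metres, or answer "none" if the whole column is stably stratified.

35–87 m

Evaluate Δρ/ρ₀ = −αΔT + βΔS across each adjacent pair:
  30–35 m: −αΔT+βΔS = −(1.9 × 10⁻⁴)(-2.4)+(7 × 10⁻⁴)(-0.40) = 1.8 × 10⁻⁴ → stable
  35–87 m: −αΔT+βΔS = −(1.9 × 10⁻⁴)(+2.9)+(7 × 10⁻⁴)(-1.97) = -1.9 × 10⁻³ → UNSTABLE
  87–91 m: −αΔT+βΔS = −(1.9 × 10⁻⁴)(+1.2)+(7 × 10⁻⁴)(+0.54) = 1.5 × 10⁻⁴ → stable
  91–243 m: −αΔT+βΔS = −(1.9 × 10⁻⁴)(-2.7)+(7 × 10⁻⁴)(+0.74) = 1.0 × 10⁻³ → stable
The 35–87 m interval has Δρ < 0: lighter water underlies denser water.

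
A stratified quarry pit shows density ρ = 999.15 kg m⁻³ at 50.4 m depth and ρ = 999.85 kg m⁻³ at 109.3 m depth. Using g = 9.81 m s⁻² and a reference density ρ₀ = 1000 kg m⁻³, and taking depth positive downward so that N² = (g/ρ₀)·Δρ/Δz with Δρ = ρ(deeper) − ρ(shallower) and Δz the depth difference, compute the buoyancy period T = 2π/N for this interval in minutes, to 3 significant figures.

9.70 min

Δρ = 999.85 − 999.15 = 0.70 kg m⁻³ over Δz = 109.3 − 50.4 = 58.9 m.
N² = (9.81/1000) × (0.70/58.9) = 1.1659 × 10⁻⁴ s⁻².
N = √(1.1659 × 10⁻⁴) = 0.010798 rad s⁻¹, so T = 2π/N = 581.88 s = 9.6980 min ≈ 9.70 min.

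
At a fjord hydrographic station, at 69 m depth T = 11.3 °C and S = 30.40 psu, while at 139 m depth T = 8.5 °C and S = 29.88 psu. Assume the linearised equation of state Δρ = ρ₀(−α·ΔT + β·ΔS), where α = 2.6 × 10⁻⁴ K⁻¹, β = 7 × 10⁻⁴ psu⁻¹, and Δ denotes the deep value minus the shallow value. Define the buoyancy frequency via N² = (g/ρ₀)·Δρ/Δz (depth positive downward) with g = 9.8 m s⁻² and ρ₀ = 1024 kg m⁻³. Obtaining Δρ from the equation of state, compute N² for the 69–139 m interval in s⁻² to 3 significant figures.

ΔT = -2.8 K, ΔS = -0.52 psu (deep − shallow).
Δρ/ρ₀ = −αΔT + βΔS = 7.28 × 10⁻⁴ − 3.64 × 10⁻⁴ = 3.64 × 10⁻⁴, so Δρ ≈ 0.3727 kg m⁻³.
N² = (g/ρ₀)·Δρ/Δz = g·(Δρ/ρ₀)/Δz = 9.8 × 3.64 × 10⁻⁴ / 70 = 5.0960 × 10⁻⁵ s⁻² ≈ 5.10 × 10⁻⁵ s⁻².

5.10 × 10⁻⁵ s⁻²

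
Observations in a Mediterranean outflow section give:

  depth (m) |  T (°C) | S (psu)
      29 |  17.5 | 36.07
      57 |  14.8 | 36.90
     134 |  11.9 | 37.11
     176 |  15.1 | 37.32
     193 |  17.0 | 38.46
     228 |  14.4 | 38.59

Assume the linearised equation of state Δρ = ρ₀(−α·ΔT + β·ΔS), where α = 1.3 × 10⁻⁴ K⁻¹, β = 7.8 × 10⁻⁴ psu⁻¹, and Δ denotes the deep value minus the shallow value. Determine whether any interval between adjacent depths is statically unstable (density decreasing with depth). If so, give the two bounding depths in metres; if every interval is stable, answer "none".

134–176 m

Evaluate Δρ/ρ₀ = −αΔT + βΔS across each adjacent pair:
  29–57 m: −αΔT+βΔS = −(1.3 × 10⁻⁴)(-2.7)+(7.8 × 10⁻⁴)(+0.83) = 1.0 × 10⁻³ → stable
  57–134 m: −αΔT+βΔS = −(1.3 × 10⁻⁴)(-2.9)+(7.8 × 10⁻⁴)(+0.21) = 5.4 × 10⁻⁴ → stable
  134–176 m: −αΔT+βΔS = −(1.3 × 10⁻⁴)(+3.2)+(7.8 × 10⁻⁴)(+0.21) = -2.5 × 10⁻⁴ → UNSTABLE
  176–193 m: −αΔT+βΔS = −(1.3 × 10⁻⁴)(+1.9)+(7.8 × 10⁻⁴)(+1.14) = 6.4 × 10⁻⁴ → stable
  193–228 m: −αΔT+βΔS = −(1.3 × 10⁻⁴)(-2.6)+(7.8 × 10⁻⁴)(+0.13) = 4.4 × 10⁻⁴ → stable
The 134–176 m interval has Δρ < 0: lighter water underlies denser water.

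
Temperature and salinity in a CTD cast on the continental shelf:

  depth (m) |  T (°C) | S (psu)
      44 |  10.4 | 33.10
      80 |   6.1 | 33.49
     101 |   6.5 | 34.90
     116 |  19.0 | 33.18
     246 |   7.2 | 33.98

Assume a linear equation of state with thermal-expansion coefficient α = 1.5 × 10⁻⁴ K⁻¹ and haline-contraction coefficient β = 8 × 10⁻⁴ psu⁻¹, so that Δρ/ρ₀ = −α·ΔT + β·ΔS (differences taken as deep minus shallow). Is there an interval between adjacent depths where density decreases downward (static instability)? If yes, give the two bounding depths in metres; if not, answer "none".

Evaluate Δρ/ρ₀ = −αΔT + βΔS across each adjacent pair:
  44–80 m: −αΔT+βΔS = −(1.5 × 10⁻⁴)(-4.3)+(8 × 10⁻⁴)(+0.39) = 9.6 × 10⁻⁴ → stable
  80–101 m: −αΔT+βΔS = −(1.5 × 10⁻⁴)(+0.4)+(8 × 10⁻⁴)(+1.41) = 1.1 × 10⁻³ → stable
  101–116 m: −αΔT+βΔS = −(1.5 × 10⁻⁴)(+12.5)+(8 × 10⁻⁴)(-1.72) = -3.3 × 10⁻³ → UNSTABLE
  116–246 m: −αΔT+βΔS = −(1.5 × 10⁻⁴)(-11.8)+(8 × 10⁻⁴)(+0.80) = 2.4 × 10⁻³ → stable
The 101–116 m interval has Δρ < 0: lighter water underlies denser water.

101–116 m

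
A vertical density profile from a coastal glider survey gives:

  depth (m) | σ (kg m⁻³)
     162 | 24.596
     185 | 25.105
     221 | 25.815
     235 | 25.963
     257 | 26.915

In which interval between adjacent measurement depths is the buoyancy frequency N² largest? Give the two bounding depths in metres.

Compute the density gradient over each adjacent pair:
  162–185 m: Δρ/Δz = 0.509/23 = 0.022 kg m⁻⁴
  185–221 m: Δρ/Δz = 0.710/36 = 0.020 kg m⁻⁴
  221–235 m: Δρ/Δz = 0.148/14 = 0.011 kg m⁻⁴
  235–257 m: Δρ/Δz = 0.952/22 = 0.043 kg m⁻⁴
The largest gradient is in the 235–257 m interval — the pycnocline.

235–257 m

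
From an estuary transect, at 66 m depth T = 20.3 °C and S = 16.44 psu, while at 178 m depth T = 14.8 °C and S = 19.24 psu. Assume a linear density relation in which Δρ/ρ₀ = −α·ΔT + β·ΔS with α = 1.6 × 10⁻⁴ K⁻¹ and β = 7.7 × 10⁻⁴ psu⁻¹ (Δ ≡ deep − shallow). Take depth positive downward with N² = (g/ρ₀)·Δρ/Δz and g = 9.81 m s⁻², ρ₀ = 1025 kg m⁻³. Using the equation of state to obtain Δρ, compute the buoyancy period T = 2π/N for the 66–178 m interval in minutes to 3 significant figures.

ΔT = -5.5 K, ΔS = +2.80 psu (deep − shallow).
Δρ/ρ₀ = −αΔT + βΔS = 8.80 × 10⁻⁴ + 2.156 × 10⁻³ = 3.036 × 10⁻³, so Δρ ≈ 3.112 kg m⁻³.
N² = (g/ρ₀)·Δρ/Δz = g·(Δρ/ρ₀)/Δz = 9.81 × 3.036 × 10⁻³ / 112 = 2.6592 × 10⁻⁴ s⁻².
N = √(2.6592 × 10⁻⁴) = 0.016307 rad s⁻¹ → T = 2π/N = 385.31 s = 6.4218 min ≈ 6.42 min.

6.42 min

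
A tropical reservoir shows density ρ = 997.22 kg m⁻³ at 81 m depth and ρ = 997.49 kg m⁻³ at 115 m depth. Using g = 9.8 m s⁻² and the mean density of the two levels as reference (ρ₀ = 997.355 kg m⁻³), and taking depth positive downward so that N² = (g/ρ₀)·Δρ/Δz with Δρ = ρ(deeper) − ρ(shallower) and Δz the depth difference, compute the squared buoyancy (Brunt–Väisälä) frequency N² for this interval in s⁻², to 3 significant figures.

7.80 × 10⁻⁵ s⁻²

Δρ = 997.49 − 997.22 = 0.27 kg m⁻³ over Δz = 115 − 81 = 34 m.
N² = (9.8/997.355) × (0.27/34) = 7.8030 × 10⁻⁵ s⁻² ≈ 7.80 × 10⁻⁵ s⁻².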